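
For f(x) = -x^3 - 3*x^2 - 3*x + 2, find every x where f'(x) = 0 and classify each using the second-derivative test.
f'(x) = -3*x^2 - 6*x - 3

Solve f'(x) = 0:
  Factor: -3*x^2 - 6*x - 3 = -3*(x + 1)^2 = 0.
  ⇒ x = -1

f''(x) = -6*x - 6
Second-derivative test at each critical point:
  f''(-1) = 0, so the second-derivative test is inconclusive; use the first-derivative test: f'(-5/4) = -0.1875, f'(-3/4) = -0.1875 — f' is negative on both sides (no sign change) → neither a local maximum nor a local minimum

Critical points: x = -1 (neither)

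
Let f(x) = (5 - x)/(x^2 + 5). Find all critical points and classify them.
f'(x) = (-x^2 + 2*x*(x - 5) - 5)/(x^2 + 5)^2

Solve f'(x) = 0:
  f'(x) = (x^2 - 10*x - 5)/(x^2 + 5)^2; the denominator is positive wherever f is defined, so f'(x) = 0 ⇔ x^2 - 10*x - 5 = 0.
  x^2 - 10*x - 5 = 0 has no rational roots; quadratic formula: x = (10 ± √120)/2.
  ⇒ x = 5 - sqrt(30) ≈ -0.4772, 5 + sqrt(30) ≈ 10.4772

f''(x) = 2*(4*x^2*(5 - x) + (3*x - 5)*(x^2 + 5))/(x^2 + 5)^3
Second-derivative test at each critical point:
  f''(-0.4772) = -0.4008 < 0 → local maximum
  f''(10.4772) = 0.0008 > 0 → local minimum

Critical points: x = 5 - sqrt(30) ≈ -0.4772 (local maximum); x = 5 + sqrt(30) ≈ 10.4772 (local minimum)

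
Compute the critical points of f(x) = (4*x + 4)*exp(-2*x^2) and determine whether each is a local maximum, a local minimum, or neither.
f'(x) = 4*(-4*x*(x + 1) + 1)*exp(-2*x^2)

Solve f'(x) = 0:
  f'(x) = (-16*x^2 - 16*x + 4)·exp(-2*x^2) and exp(-2*x^2) > 0 for every x, so f'(x) = 0 ⇔ -16*x^2 - 16*x + 4 = 0.
  Factor: -16*x^2 - 16*x + 4 = -4*(4*x^2 + 4*x - 1); 4*x^2 + 4*x - 1 = 0 has no rational roots; quadratic formula: x = (-4 ± √32)/8.
  ⇒ x = -sqrt(2)/2 - 1/2 ≈ -1.2071, -1/2 + sqrt(2)/2 ≈ 0.2071

f''(x) = 16*(4*x^2*(x + 1) - 3*x - 1)*exp(-2*x^2)
Second-derivative test at each critical point:
  f''(-1.2071) = 1.2275 > 0 → local minimum
  f''(0.2071) = -20.7672 < 0 → local maximum

Critical points: x = -sqrt(2)/2 - 1/2 ≈ -1.2071 (local minimum); x = -1/2 + sqrt(2)/2 ≈ 0.2071 (local maximum)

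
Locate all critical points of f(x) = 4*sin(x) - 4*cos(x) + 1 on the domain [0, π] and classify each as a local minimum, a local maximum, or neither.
f'(x) = 4*sqrt(2)*sin(x + pi/4)

Solve f'(x) = 0 on [0, π]:
  f'(x) = 0 ⇔ 4*cos(x) = -4*sin(x) ⇔ tan(x) = -1, i.e. x = arctan(-1) + nπ; keep the solutions lying in [0, π].
  ⇒ x = 3*pi/4 ≈ 2.3562

f''(x) = 4*sqrt(2)*cos(x + pi/4)
Second-derivative test at each critical point:
  f''(2.3562) = -5.6569 < 0 → local maximum

Critical points: x = 3*pi/4 ≈ 2.3562 (local maximum)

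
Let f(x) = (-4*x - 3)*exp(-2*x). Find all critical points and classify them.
f'(x) = 2*(4*x + 1)*exp(-2*x)

Solve f'(x) = 0:
  f'(x) = (8*x + 2)·exp(-2*x) and exp(-2*x) > 0 for every x, so f'(x) = 0 ⇔ 8*x + 2 = 0.
  Factor: 8*x + 2 = 2*(4*x + 1) = 0.
  ⇒ x = -1/4

f''(x) = 4*(1 - 4*x)*exp(-2*x)
Second-derivative test at each critical point:
  f''(-1/4) = 13.1898 > 0 → local minimum

Critical points: x = -1/4 (local minimum)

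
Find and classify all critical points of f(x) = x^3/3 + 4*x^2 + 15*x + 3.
f'(x) = x^2 + 8*x + 15

Solve f'(x) = 0:
  Factor: x^2 + 8*x + 15 = (x + 3)*(x + 5) = 0.
  ⇒ x = -5, -3

f''(x) = 2*x + 8
Second-derivative test at each critical point:
  f''(-5) = -2 < 0 → local maximum
  f''(-3) = 2 > 0 → local minimum

Critical points: x = -5 (local maximum); x = -3 (local minimum)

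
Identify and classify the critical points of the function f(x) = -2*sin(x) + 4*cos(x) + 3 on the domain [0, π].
f'(x) = -4*sin(x) - 2*cos(x)

Solve f'(x) = 0 on [0, π]:
  f'(x) = 0 ⇔ -2*cos(x) = 4*sin(x) ⇔ tan(x) = -1/2, i.e. x = arctan(-1/2) + nπ; keep the solutions lying in [0, π].
  ⇒ x = pi - atan(1/2) ≈ 2.6779

f''(x) = 2*sin(x) - 4*cos(x)
Second-derivative test at each critical point:
  f''(2.6779) = 4.4721 > 0 → local minimum

Critical points: x = pi - atan(1/2) ≈ 2.6779 (local minimum)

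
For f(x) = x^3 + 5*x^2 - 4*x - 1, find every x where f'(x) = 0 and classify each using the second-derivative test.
f'(x) = 3*x^2 + 10*x - 4

Solve f'(x) = 0:
  3*x^2 + 10*x - 4 = 0 has no rational roots; quadratic formula: x = (-10 ± √148)/6.
  ⇒ x = -sqrt(37)/3 - 5/3 ≈ -3.6943, -5/3 + sqrt(37)/3 ≈ 0.3609

f''(x) = 6*x + 10
Second-derivative test at each critical point:
  f''(-3.6943) = -12.1655 < 0 → local maximum
  f''(0.3609) = 12.1655 > 0 → local minimum

Critical points: x = -sqrt(37)/3 - 5/3 ≈ -3.6943 (local maximum); x = -5/3 + sqrt(37)/3 ≈ 0.3609 (local minimum)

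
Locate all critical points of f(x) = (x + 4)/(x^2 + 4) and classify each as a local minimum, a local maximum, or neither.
f'(x) = (x^2 - 2*x*(x + 4) + 4)/(x^2 + 4)^2

Solve f'(x) = 0:
  f'(x) = -(x^2 + 8*x - 4)/(x^2 + 4)^2; the denominator is positive wherever f is defined, so f'(x) = 0 ⇔ -x^2 - 8*x + 4 = 0.
  x^2 + 8*x - 4 = 0 has no rational roots; quadratic formula: x = (-8 ± √80)/2.
  ⇒ x = -2*sqrt(5) - 4 ≈ -8.4721, -4 + 2*sqrt(5) ≈ 0.4721

f''(x) = 2*(4*x^2*(x + 4) - (3*x + 4)*(x^2 + 4))/(x^2 + 4)^3
Second-derivative test at each critical point:
  f''(-8.4721) = 0.0016 > 0 → local minimum
  f''(0.4721) = -0.5016 < 0 → local maximum

Critical points: x = -2*sqrt(5) - 4 ≈ -8.4721 (local minimum); x = -4 + 2*sqrt(5) ≈ 0.4721 (local maximum)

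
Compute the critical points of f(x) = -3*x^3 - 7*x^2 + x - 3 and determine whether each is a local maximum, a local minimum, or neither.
f'(x) = -9*x^2 - 14*x + 1

Solve f'(x) = 0:
  9*x^2 + 14*x - 1 = 0 has no rational roots; quadratic formula: x = (-14 ± √232)/18.
  ⇒ x = -sqrt(58)/9 - 7/9 ≈ -1.6240, -7/9 + sqrt(58)/9 ≈ 0.0684

f''(x) = -18*x - 14
Second-derivative test at each critical point:
  f''(-1.6240) = 15.2315 > 0 → local minimum
  f''(0.0684) = -15.2315 < 0 → local maximum

Critical points: x = -sqrt(58)/9 - 7/9 ≈ -1.6240 (local minimum); x = -7/9 + sqrt(58)/9 ≈ 0.0684 (local maximum)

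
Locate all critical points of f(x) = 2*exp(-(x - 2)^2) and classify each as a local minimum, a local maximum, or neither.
f'(x) = 4*(2 - x)*exp(-(x - 2)^2)

Solve f'(x) = 0:
  f'(x) = (8 - 4*x)·exp(-(x - 2)^2) and exp(-(x - 2)^2) > 0 for every x, so f'(x) = 0 ⇔ 8 - 4*x = 0.
  Factor: 8 - 4*x = -4*(x - 2) = 0.
  ⇒ x = 2

f''(x) = 4*(2*(x - 2)^2 - 1)*exp(-(x - 2)^2)
Second-derivative test at each critical point:
  f''(2) = -4 < 0 → local maximum

Critical points: x = 2 (local maximum)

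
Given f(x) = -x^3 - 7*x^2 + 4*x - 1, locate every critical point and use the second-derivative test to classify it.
f'(x) = -3*x^2 - 14*x + 4

Solve f'(x) = 0:
  3*x^2 + 14*x - 4 = 0 has no rational roots; quadratic formula: x = (-14 ± √244)/6.
  ⇒ x = -sqrt(61)/3 - 7/3 ≈ -4.9367, -7/3 + sqrt(61)/3 ≈ 0.2701

f''(x) = -6*x - 14
Second-derivative test at each critical point:
  f''(-4.9367) = 15.6205 > 0 → local minimum
  f''(0.2701) = -15.6205 < 0 → local maximum

Critical points: x = -sqrt(61)/3 - 7/3 ≈ -4.9367 (local minimum); x = -7/3 + sqrt(61)/3 ≈ 0.2701 (local maximum)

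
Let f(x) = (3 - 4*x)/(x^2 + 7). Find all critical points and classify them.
f'(x) = 2*(2*x^2 - 3*x - 14)/(x^4 + 14*x^2 + 49)

Solve f'(x) = 0:
  f'(x) = 2*(x + 2)*(2*x - 7)/(x^2 + 7)^2; the denominator is positive wherever f is defined, so f'(x) = 0 ⇔ 4*x^2 - 6*x - 28 = 0.
  Factor: 4*x^2 - 6*x - 28 = 2*(x + 2)*(2*x - 7) = 0.
  ⇒ x = -2, 7/2

f''(x) = 2*(4*x^2*(3 - 4*x) + 3*(4*x - 1)*(x^2 + 7))/(x^2 + 7)^3
Second-derivative test at each critical point:
  f''(-2) = -2/11 < 0 → local maximum
  f''(7/2) = 32/539 > 0 → local minimum

Critical points: x = -2 (local maximum); x = 7/2 (local minimum)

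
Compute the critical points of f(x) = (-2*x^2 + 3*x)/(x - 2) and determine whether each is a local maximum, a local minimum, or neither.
f'(x) = 2*(-x^2 + 4*x - 3)/(x^2 - 4*x + 4)

Solve f'(x) = 0:
  f'(x) = -2*(x - 3)*(x - 1)/(x - 2)^2; the denominator is positive wherever f is defined, so f'(x) = 0 ⇔ -2*x^2 + 8*x - 6 = 0.
  Factor: -2*x^2 + 8*x - 6 = -2*(x - 3)*(x - 1) = 0.
  ⇒ x = 1, 3

f''(x) = -4/(x^3 - 6*x^2 + 12*x - 8)
Second-derivative test at each critical point:
  f''(1) = 4 > 0 → local minimum
  f''(3) = -4 < 0 → local maximum

Critical points: x = 1 (local minimum); x = 3 (local maximum)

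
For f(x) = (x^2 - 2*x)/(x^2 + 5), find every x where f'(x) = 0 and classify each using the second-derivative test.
f'(x) = 2*(x^2 + 5*x - 5)/(x^4 + 10*x^2 + 25)

Solve f'(x) = 0:
  f'(x) = 2*(x^2 + 5*x - 5)/(x^2 + 5)^2; the denominator is positive wherever f is defined, so f'(x) = 0 ⇔ 2*x^2 + 10*x - 10 = 0.
  Factor: 2*x^2 + 10*x - 10 = 2*(x^2 + 5*x - 5); x^2 + 5*x - 5 = 0 has no rational roots; quadratic formula: x = (-5 ± √45)/2.
  ⇒ x = -3*sqrt(5)/2 - 5/2 ≈ -5.8541, -5/2 + 3*sqrt(5)/2 ≈ 0.8541

f''(x) = 2*(-2*x^3 - 15*x^2 + 30*x + 25)/(x^6 + 15*x^4 + 75*x^2 + 125)
Second-derivative test at each critical point:
  f''(-5.8541) = -0.0087 < 0 → local maximum
  f''(0.8541) = 0.4087 > 0 → local minimum

Critical points: x = -3*sqrt(5)/2 - 5/2 ≈ -5.8541 (local maximum); x = -5/2 + 3*sqrt(5)/2 ≈ 0.8541 (local minimum)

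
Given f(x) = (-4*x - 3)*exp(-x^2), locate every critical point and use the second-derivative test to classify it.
f'(x) = 2*(x*(4*x + 3) - 2)*exp(-x^2)

Solve f'(x) = 0:
  f'(x) = (8*x^2 + 6*x - 4)·exp(-x^2) and exp(-x^2) > 0 for every x, so f'(x) = 0 ⇔ 8*x^2 + 6*x - 4 = 0.
  Factor: 8*x^2 + 6*x - 4 = 2*(4*x^2 + 3*x - 2); 4*x^2 + 3*x - 2 = 0 has no rational roots; quadratic formula: x = (-3 ± √41)/8.
  ⇒ x = -sqrt(41)/8 - 3/8 ≈ -1.1754, -3/8 + sqrt(41)/8 ≈ 0.4254

f''(x) = 2*(-8*x^3 - 6*x^2 + 12*x + 3)*exp(-x^2)
Second-derivative test at each critical point:
  f''(-1.1754) = -3.2168 < 0 → local maximum
  f''(0.4254) = 10.6864 > 0 → local minimum

Critical points: x = -sqrt(41)/8 - 3/8 ≈ -1.1754 (local maximum); x = -3/8 + sqrt(41)/8 ≈ 0.4254 (local minimum)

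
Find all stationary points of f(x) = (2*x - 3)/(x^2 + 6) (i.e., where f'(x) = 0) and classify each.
f'(x) = 2*(-x^2 + 3*x + 6)/(x^4 + 12*x^2 + 36)

Solve f'(x) = 0:
  f'(x) = -2*(x^2 - 3*x - 6)/(x^2 + 6)^2; the denominator is positive wherever f is defined, so f'(x) = 0 ⇔ -2*x^2 + 6*x + 12 = 0.
  Factor: -2*x^2 + 6*x + 12 = -2*(x^2 - 3*x - 6); x^2 - 3*x - 6 = 0 has no rational roots; quadratic formula: x = (3 ± √33)/2.
  ⇒ x = 3/2 - sqrt(33)/2 ≈ -1.3723, 3/2 + sqrt(33)/2 ≈ 4.3723

f''(x) = 2*(4*x^2*(2*x - 3) + 3*(1 - 2*x)*(x^2 + 6))/(x^2 + 6)^3
Second-derivative test at each critical point:
  f''(-1.3723) = 0.1849 > 0 → local minimum
  f''(4.3723) = -0.0182 < 0 → local maximum

Critical points: x = 3/2 - sqrt(33)/2 ≈ -1.3723 (local minimum); x = 3/2 + sqrt(33)/2 ≈ 4.3723 (local maximum)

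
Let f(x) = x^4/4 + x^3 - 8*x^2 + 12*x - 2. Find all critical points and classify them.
f'(x) = x^3 + 3*x^2 - 16*x + 12

Solve f'(x) = 0:
  Factor: x^3 + 3*x^2 - 16*x + 12 = (x - 2)*(x - 1)*(x + 6) = 0.
  ⇒ x = -6, 1, 2

f''(x) = 3*x^2 + 6*x - 16
Second-derivative test at each critical point:
  f''(-6) = 56 > 0 → local minimum
  f''(1) = -7 < 0 → local maximum
  f''(2) = 8 > 0 → local minimum

Critical points: x = -6 (local minimum); x = 1 (local maximum); x = 2 (local minimum)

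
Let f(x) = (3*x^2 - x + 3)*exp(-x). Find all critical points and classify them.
f'(x) = (-3*x^2 + 7*x - 4)*exp(-x)

Solve f'(x) = 0:
  f'(x) = (-3*x^2 + 7*x - 4)·exp(-x) and exp(-x) > 0 for every x, so f'(x) = 0 ⇔ -3*x^2 + 7*x - 4 = 0.
  Factor: -3*x^2 + 7*x - 4 = -(x - 1)*(3*x - 4) = 0.
  ⇒ x = 1, 4/3

f''(x) = (3*x^2 - 13*x + 11)*exp(-x)
Second-derivative test at each critical point:
  f''(1) = 0.3679 > 0 → local minimum
  f''(4/3) = -0.2636 < 0 → local maximum

Critical points: x = 1 (local minimum); x = 4/3 (local maximum)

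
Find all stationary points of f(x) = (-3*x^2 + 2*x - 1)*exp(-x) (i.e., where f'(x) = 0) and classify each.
f'(x) = (3*x^2 - 8*x + 3)*exp(-x)

Solve f'(x) = 0:
  f'(x) = (3*x^2 - 8*x + 3)·exp(-x) and exp(-x) > 0 for every x, so f'(x) = 0 ⇔ 3*x^2 - 8*x + 3 = 0.
  3*x^2 - 8*x + 3 = 0 has no rational roots; quadratic formula: x = (8 ± √28)/6.
  ⇒ x = 4/3 - sqrt(7)/3 ≈ 0.4514, sqrt(7)/3 + 4/3 ≈ 2.2153

f''(x) = (-3*x^2 + 14*x - 11)*exp(-x)
Second-derivative test at each critical point:
  f''(0.4514) = -3.3692 < 0 → local maximum
  f''(2.2153) = 0.5774 > 0 → local minimum

Critical points: x = 4/3 - sqrt(7)/3 ≈ 0.4514 (local maximum); x = sqrt(7)/3 + 4/3 ≈ 2.2153 (local minimum)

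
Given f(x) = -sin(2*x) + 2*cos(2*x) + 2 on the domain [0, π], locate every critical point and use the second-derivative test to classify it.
f'(x) = -4*sin(2*x) - 2*cos(2*x)

Solve f'(x) = 0 on [0, π]:
  f'(x) = 0 ⇔ -cos(2*x) = 2*sin(2*x) ⇔ tan(2*x) = -1/2, i.e. 2*x = arctan(-1/2) + nπ; keep the solutions lying in [0, π].
  ⇒ x = -atan(1/2)/2 + pi/2 ≈ 1.3390, pi - atan(1/2)/2 ≈ 2.9098

f''(x) = 4*sin(2*x) - 8*cos(2*x)
Second-derivative test at each critical point:
  f''(1.3390) = 8.9443 > 0 → local minimum
  f''(2.9098) = -8.9443 < 0 → local maximum

Critical points: x = -atan(1/2)/2 + pi/2 ≈ 1.3390 (local minimum); x = pi - atan(1/2)/2 ≈ 2.9098 (local maximum)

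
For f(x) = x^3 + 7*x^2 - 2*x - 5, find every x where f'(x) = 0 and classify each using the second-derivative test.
f'(x) = 3*x^2 + 14*x - 2

Solve f'(x) = 0:
  3*x^2 + 14*x - 2 = 0 has no rational roots; quadratic formula: x = (-14 ± √220)/6.
  ⇒ x = -sqrt(55)/3 - 7/3 ≈ -4.8054, -7/3 + sqrt(55)/3 ≈ 0.1387

f''(x) = 6*x + 14
Second-derivative test at each critical point:
  f''(-4.8054) = -14.8324 < 0 → local maximum
  f''(0.1387) = 14.8324 > 0 → local minimum

Critical points: x = -sqrt(55)/3 - 7/3 ≈ -4.8054 (local maximum); x = -7/3 + sqrt(55)/3 ≈ 0.1387 (local minimum)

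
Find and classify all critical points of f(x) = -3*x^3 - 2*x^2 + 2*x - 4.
f'(x) = -9*x^2 - 4*x + 2

Solve f'(x) = 0:
  9*x^2 + 4*x - 2 = 0 has no rational roots; quadratic formula: x = (-4 ± √88)/18.
  ⇒ x = -sqrt(22)/9 - 2/9 ≈ -0.7434, -2/9 + sqrt(22)/9 ≈ 0.2989

f''(x) = -18*x - 4
Second-derivative test at each critical point:
  f''(-0.7434) = 9.3808 > 0 → local minimum
  f''(0.2989) = -9.3808 < 0 → local maximum

Critical points: x = -sqrt(22)/9 - 2/9 ≈ -0.7434 (local minimum); x = -2/9 + sqrt(22)/9 ≈ 0.2989 (local maximum)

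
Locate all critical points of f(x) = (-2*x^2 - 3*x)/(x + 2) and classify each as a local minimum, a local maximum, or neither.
f'(x) = 2*(-x^2 - 4*x - 3)/(x^2 + 4*x + 4)

Solve f'(x) = 0:
  f'(x) = -2*(x + 1)*(x + 3)/(x + 2)^2; the denominator is positive wherever f is defined, so f'(x) = 0 ⇔ -2*x^2 - 8*x - 6 = 0.
  Factor: -2*x^2 - 8*x - 6 = -2*(x + 1)*(x + 3) = 0.
  ⇒ x = -3, -1

f''(x) = -4/(x^3 + 6*x^2 + 12*x + 8)
Second-derivative test at each critical point:
  f''(-3) = 4 > 0 → local minimum
  f''(-1) = -4 < 0 → local maximum

Critical points: x = -3 (local minimum); x = -1 (local maximum)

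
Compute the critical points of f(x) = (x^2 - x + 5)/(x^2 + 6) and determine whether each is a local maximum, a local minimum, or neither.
f'(x) = (x^2 + 2*x - 6)/(x^4 + 12*x^2 + 36)

Solve f'(x) = 0:
  f'(x) = (x^2 + 2*x - 6)/(x^2 + 6)^2; the denominator is positive wherever f is defined, so f'(x) = 0 ⇔ x^2 + 2*x - 6 = 0.
  x^2 + 2*x - 6 = 0 has no rational roots; quadratic formula: x = (-2 ± √28)/2.
  ⇒ x = -sqrt(7) - 1 ≈ -3.6458, -1 + sqrt(7) ≈ 1.6458

f''(x) = 2*(-x^3 - 3*x^2 + 18*x + 6)/(x^6 + 18*x^4 + 108*x^2 + 216)
Second-derivative test at each critical point:
  f''(-3.6458) = -0.0142 < 0 → local maximum
  f''(1.6458) = 0.0698 > 0 → local minimum

Critical points: x = -sqrt(7) - 1 ≈ -3.6458 (local maximum); x = -1 + sqrt(7) ≈ 1.6458 (local minimum)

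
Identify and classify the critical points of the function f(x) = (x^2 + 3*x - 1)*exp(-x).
f'(x) = (-x^2 - x + 4)*exp(-x)

Solve f'(x) = 0:
  f'(x) = (-x^2 - x + 4)·exp(-x) and exp(-x) > 0 for every x, so f'(x) = 0 ⇔ -x^2 - x + 4 = 0.
  x^2 + x - 4 = 0 has no rational roots; quadratic formula: x = (-1 ± √17)/2.
  ⇒ x = -sqrt(17)/2 - 1/2 ≈ -2.5616, -1/2 + sqrt(17)/2 ≈ 1.5616

f''(x) = (x^2 - x - 5)*exp(-x)
Second-derivative test at each critical point:
  f''(-2.5616) = 53.4186 > 0 → local minimum
  f''(1.5616) = -0.8651 < 0 → local maximum

Critical points: x = -sqrt(17)/2 - 1/2 ≈ -2.5616 (local minimum); x = -1/2 + sqrt(17)/2 ≈ 1.5616 (local maximum)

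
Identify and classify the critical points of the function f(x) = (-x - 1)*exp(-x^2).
f'(x) = (2*x*(x + 1) - 1)*exp(-x^2)

Solve f'(x) = 0:
  f'(x) = (2*x^2 + 2*x - 1)·exp(-x^2) and exp(-x^2) > 0 for every x, so f'(x) = 0 ⇔ 2*x^2 + 2*x - 1 = 0.
  2*x^2 + 2*x - 1 = 0 has no rational roots; quadratic formula: x = (-2 ± √12)/4.
  ⇒ x = -sqrt(3)/2 - 1/2 ≈ -1.3660, -1/2 + sqrt(3)/2 ≈ 0.3660

f''(x) = 2*(-2*x^2*(x + 1) + 3*x + 1)*exp(-x^2)
Second-derivative test at each critical point:
  f''(-1.3660) = -0.5360 < 0 → local maximum
  f''(0.3660) = 3.0297 > 0 → local minimum

Critical points: x = -sqrt(3)/2 - 1/2 ≈ -1.3660 (local maximum); x = -1/2 + sqrt(3)/2 ≈ 0.3660 (local minimum)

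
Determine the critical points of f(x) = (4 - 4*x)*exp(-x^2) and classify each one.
f'(x) = 4*(2*x*(x - 1) - 1)*exp(-x^2)

Solve f'(x) = 0:
  f'(x) = (8*x^2 - 8*x - 4)·exp(-x^2) and exp(-x^2) > 0 for every x, so f'(x) = 0 ⇔ 8*x^2 - 8*x - 4 = 0.
  Factor: 8*x^2 - 8*x - 4 = 4*(2*x^2 - 2*x - 1); 2*x^2 - 2*x - 1 = 0 has no rational roots; quadratic formula: x = (2 ± √12)/4.
  ⇒ x = 1/2 - sqrt(3)/2 ≈ -0.3660, 1/2 + sqrt(3)/2 ≈ 1.3660

f''(x) = 8*(2*x^2*(1 - x) + 3*x - 1)*exp(-x^2)
Second-derivative test at each critical point:
  f''(-0.3660) = -12.1190 < 0 → local maximum
  f''(1.3660) = 2.1441 > 0 → local minimum

Critical points: x = 1/2 - sqrt(3)/2 ≈ -0.3660 (local maximum); x = 1/2 + sqrt(3)/2 ≈ 1.3660 (local minimum)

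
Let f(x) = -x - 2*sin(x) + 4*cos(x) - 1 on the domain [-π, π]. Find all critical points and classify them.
f'(x) = -4*sin(x) - 2*cos(x) - 1

Solve f'(x) = 0 on [-π, π]:
  f'(x) = 0 ⇔ -4*sin(x) - 2*cos(x) = 1. Write the left side as R·cos(x + φ) with R = √((-2)² + 4²) = 2*sqrt(5), cos φ = -sqrt(5)/5, sin φ = 2*sqrt(5)/5; then cos(x + φ) = sqrt(5)/10. Solve for x and keep the solutions lying in [-π, π].
  ⇒ x = atan((-sqrt(19) - 2)/(-1 + 2*sqrt(19))) ≈ -0.6892, atan((-2 + sqrt(19))/(-2*sqrt(19) - 1)) + pi ≈ 2.9035

f''(x) = 2*sin(x) - 4*cos(x)
Second-derivative test at each critical point:
  f''(-0.6892) = -4.3589 < 0 → local maximum
  f''(2.9035) = 4.3589 > 0 → local minimum

Critical points: x = atan((-sqrt(19) - 2)/(-1 + 2*sqrt(19))) ≈ -0.6892 (local maximum); x = atan((-2 + sqrt(19))/(-2*sqrt(19) - 1)) + pi ≈ 2.9035 (local minimum)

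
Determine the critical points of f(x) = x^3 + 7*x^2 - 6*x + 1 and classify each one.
f'(x) = 3*x^2 + 14*x - 6

Solve f'(x) = 0:
  3*x^2 + 14*x - 6 = 0 has no rational roots; quadratic formula: x = (-14 ± √268)/6.
  ⇒ x = -sqrt(67)/3 - 7/3 ≈ -5.0618, -7/3 + sqrt(67)/3 ≈ 0.3951

f''(x) = 6*x + 14
Second-derivative test at each critical point:
  f''(-5.0618) = -16.3707 < 0 → local maximum
  f''(0.3951) = 16.3707 > 0 → local minimum

Critical points: x = -sqrt(67)/3 - 7/3 ≈ -5.0618 (local maximum); x = -7/3 + sqrt(67)/3 ≈ 0.3951 (local minimum)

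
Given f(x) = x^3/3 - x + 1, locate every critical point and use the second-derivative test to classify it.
f'(x) = x^2 - 1

Solve f'(x) = 0:
  Factor: x^2 - 1 = (x - 1)*(x + 1) = 0.
  ⇒ x = -1, 1

f''(x) = 2*x
Second-derivative test at each critical point:
  f''(-1) = -2 < 0 → local maximum
  f''(1) = 2 > 0 → local minimum

Critical points: x = -1 (local maximum); x = 1 (local minimum)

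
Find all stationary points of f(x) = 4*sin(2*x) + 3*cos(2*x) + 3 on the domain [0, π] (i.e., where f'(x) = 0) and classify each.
f'(x) = -6*sin(2*x) + 8*cos(2*x)

Solve f'(x) = 0 on [0, π]:
  f'(x) = 0 ⇔ 4*cos(2*x) = 3*sin(2*x) ⇔ tan(2*x) = 4/3, i.e. 2*x = arctan(4/3) + nπ; keep the solutions lying in [0, π].
  ⇒ x = atan(4/3)/2 ≈ 0.4636, atan(4/3)/2 + pi/2 ≈ 2.0344

f''(x) = -16*sin(2*x) - 12*cos(2*x)
Second-derivative test at each critical point:
  f''(0.4636) = -20 < 0 → local maximum
  f''(2.0344) = 20 > 0 → local minimum

Critical points: x = atan(4/3)/2 ≈ 0.4636 (local maximum); x = atan(4/3)/2 + pi/2 ≈ 2.0344 (local minimum)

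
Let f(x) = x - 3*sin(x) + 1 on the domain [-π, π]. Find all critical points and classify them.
f'(x) = 1 - 3*cos(x)

Solve f'(x) = 0 on [-π, π]:
  f'(x) = 0 ⇔ cos(x) = 1/3, i.e. x = ±arccos(1/3) + 2nπ; keep the solutions lying in [-π, π].
  ⇒ x = -acos(1/3) ≈ -1.2310, acos(1/3) ≈ 1.2310

f''(x) = 3*sin(x)
Second-derivative test at each critical point:
  f''(-1.2310) = -2.8284 < 0 → local maximum
  f''(1.2310) = 2.8284 > 0 → local minimum

Critical points: x = -acos(1/3) ≈ -1.2310 (local maximum); x = acos(1/3) ≈ 1.2310 (local minimum)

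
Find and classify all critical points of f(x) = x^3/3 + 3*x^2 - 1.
f'(x) = x*(x + 6)

Solve f'(x) = 0:
  Factor: x^2 + 6*x = x*(x + 6) = 0.
  ⇒ x = -6, 0

f''(x) = 2*x + 6
Second-derivative test at each critical point:
  f''(-6) = -6 < 0 → local maximum
  f''(0) = 6 > 0 → local minimum

Critical points: x = -6 (local maximum); x = 0 (local minimum)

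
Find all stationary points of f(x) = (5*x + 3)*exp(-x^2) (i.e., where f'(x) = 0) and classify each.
f'(x) = (-2*x*(5*x + 3) + 5)*exp(-x^2)

Solve f'(x) = 0:
  f'(x) = (-10*x^2 - 6*x + 5)·exp(-x^2) and exp(-x^2) > 0 for every x, so f'(x) = 0 ⇔ -10*x^2 - 6*x + 5 = 0.
  10*x^2 + 6*x - 5 = 0 has no rational roots; quadratic formula: x = (-6 ± √236)/20.
  ⇒ x = -sqrt(59)/10 - 3/10 ≈ -1.0681, -3/10 + sqrt(59)/10 ≈ 0.4681

f''(x) = 2*(2*x^2*(5*x + 3) - 15*x - 3)*exp(-x^2)
Second-derivative test at each critical point:
  f''(-1.0681) = 4.9089 > 0 → local minimum
  f''(0.4681) = -12.3392 < 0 → local maximum

Critical points: x = -sqrt(59)/10 - 3/10 ≈ -1.0681 (local minimum); x = -3/10 + sqrt(59)/10 ≈ 0.4681 (local maximum)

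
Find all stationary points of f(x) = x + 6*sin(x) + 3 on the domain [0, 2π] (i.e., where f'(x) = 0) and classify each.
f'(x) = 6*cos(x) + 1

Solve f'(x) = 0 on [0, 2π]:
  f'(x) = 0 ⇔ cos(x) = -1/6, i.e. x = ±arccos(-1/6) + 2nπ; keep the solutions lying in [0, 2π].
  ⇒ x = acos(-1/6) ≈ 1.7382, -acos(-1/6) + 2*pi ≈ 4.5449

f''(x) = -6*sin(x)
Second-derivative test at each critical point:
  f''(1.7382) = -5.9161 < 0 → local maximum
  f''(4.5449) = 5.9161 > 0 → local minimum

Critical points: x = acos(-1/6) ≈ 1.7382 (local maximum); x = -acos(-1/6) + 2*pi ≈ 4.5449 (local minimum)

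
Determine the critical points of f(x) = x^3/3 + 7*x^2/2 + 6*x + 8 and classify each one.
f'(x) = x^2 + 7*x + 6

Solve f'(x) = 0:
  Factor: x^2 + 7*x + 6 = (x + 1)*(x + 6) = 0.
  ⇒ x = -6, -1

f''(x) = 2*x + 7
Second-derivative test at each critical point:
  f''(-6) = -5 < 0 → local maximum
  f''(-1) = 5 > 0 → local minimum

Critical points: x = -6 (local maximum); x = -1 (local minimum)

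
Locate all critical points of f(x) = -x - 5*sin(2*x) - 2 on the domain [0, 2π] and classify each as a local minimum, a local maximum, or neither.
f'(x) = 20*sin(x)^2 - 11

Solve f'(x) = 0 on [0, 2π]:
  f'(x) = 0 ⇔ cos(2*x) = -1/10, i.e. 2*x = ±arccos(-1/10) + 2nπ; keep the solutions lying in [0, 2π].
  ⇒ x = acos(-1/10)/2 ≈ 0.8355, pi - acos(-1/10)/2 ≈ 2.3061, acos(-1/10)/2 + pi ≈ 3.9771, -acos(-1/10)/2 + 2*pi ≈ 5.4477

f''(x) = 20*sin(2*x)
Second-derivative test at each critical point:
  f''(0.8355) = 19.8997 > 0 → local minimum
  f''(2.3061) = -19.8997 < 0 → local maximum
  f''(3.9771) = 19.8997 > 0 → local minimum
  f''(5.4477) = -19.8997 < 0 → local maximum

Critical points: x = acos(-1/10)/2 ≈ 0.8355 (local minimum); x = pi - acos(-1/10)/2 ≈ 2.3061 (local maximum); x = acos(-1/10)/2 + pi ≈ 3.9771 (local minimum); x = -acos(-1/10)/2 + 2*pi ≈ 5.4477 (local maximum)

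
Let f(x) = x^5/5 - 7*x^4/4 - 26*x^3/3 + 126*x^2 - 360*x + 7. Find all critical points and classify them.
f'(x) = x^4 - 7*x^3 - 26*x^2 + 252*x - 360

Solve f'(x) = 0:
  Factor: x^4 - 7*x^3 - 26*x^2 + 252*x - 360 = (x - 6)*(x - 5)*(x - 2)*(x + 6) = 0.
  ⇒ x = -6, 2, 5, 6

f''(x) = 4*x^3 - 21*x^2 - 52*x + 252
Second-derivative test at each critical point:
  f''(-6) = -1056 < 0 → local maximum
  f''(2) = 96 > 0 → local minimum
  f''(5) = -33 < 0 → local maximum
  f''(6) = 48 > 0 → local minimum

Critical points: x = -6 (local maximum); x = 2 (local minimum); x = 5 (local maximum); x = 6 (local minimum)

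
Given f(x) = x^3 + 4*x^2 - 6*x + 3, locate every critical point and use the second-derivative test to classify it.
f'(x) = 3*x^2 + 8*x - 6

Solve f'(x) = 0:
  3*x^2 + 8*x - 6 = 0 has no rational roots; quadratic formula: x = (-8 ± √136)/6.
  ⇒ x = -sqrt(34)/3 - 4/3 ≈ -3.2770, -4/3 + sqrt(34)/3 ≈ 0.6103

f''(x) = 6*x + 8
Second-derivative test at each critical point:
  f''(-3.2770) = -11.6619 < 0 → local maximum
  f''(0.6103) = 11.6619 > 0 → local minimum

Critical points: x = -sqrt(34)/3 - 4/3 ≈ -3.2770 (local maximum); x = -4/3 + sqrt(34)/3 ≈ 0.6103 (local minimum)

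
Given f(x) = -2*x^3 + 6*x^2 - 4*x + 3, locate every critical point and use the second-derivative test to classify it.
f'(x) = -6*x^2 + 12*x - 4

Solve f'(x) = 0:
  Factor: -6*x^2 + 12*x - 4 = -2*(3*x^2 - 6*x + 2); 3*x^2 - 6*x + 2 = 0 has no rational roots; quadratic formula: x = (6 ± √12)/6.
  ⇒ x = 1 - sqrt(3)/3 ≈ 0.4226, sqrt(3)/3 + 1 ≈ 1.5774

f''(x) = 12 - 12*x
Second-derivative test at each critical point:
  f''(0.4226) = 6.9282 > 0 → local minimum
  f''(1.5774) = -6.9282 < 0 → local maximum

Critical points: x = 1 - sqrt(3)/3 ≈ 0.4226 (local minimum); x = sqrt(3)/3 + 1 ≈ 1.5774 (local maximum)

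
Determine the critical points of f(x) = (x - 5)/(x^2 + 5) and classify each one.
f'(x) = (x^2 - 2*x*(x - 5) + 5)/(x^2 + 5)^2

Solve f'(x) = 0:
  f'(x) = -(x^2 - 10*x - 5)/(x^2 + 5)^2; the denominator is positive wherever f is defined, so f'(x) = 0 ⇔ -x^2 + 10*x + 5 = 0.
  x^2 - 10*x - 5 = 0 has no rational roots; quadratic formula: x = (10 ± √120)/2.
  ⇒ x = 5 - sqrt(30) ≈ -0.4772, 5 + sqrt(30) ≈ 10.4772

f''(x) = 2*(4*x^2*(x - 5) + (5 - 3*x)*(x^2 + 5))/(x^2 + 5)^3
Second-derivative test at each critical point:
  f''(-0.4772) = 0.4008 > 0 → local minimum
  f''(10.4772) = -0.0008 < 0 → local maximum

Critical points: x = 5 - sqrt(30) ≈ -0.4772 (local minimum); x = 5 + sqrt(30) ≈ 10.4772 (local maximum)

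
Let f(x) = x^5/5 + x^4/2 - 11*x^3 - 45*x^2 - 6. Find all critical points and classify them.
f'(x) = x*(x^3 + 2*x^2 - 33*x - 90)

Solve f'(x) = 0:
  Factor: x^4 + 2*x^3 - 33*x^2 - 90*x = x*(x - 6)*(x + 3)*(x + 5) = 0.
  ⇒ x = -5, -3, 0, 6

f''(x) = 4*x^3 + 6*x^2 - 66*x - 90
Second-derivative test at each critical point:
  f''(-5) = -110 < 0 → local maximum
  f''(-3) = 54 > 0 → local minimum
  f''(0) = -90 < 0 → local maximum
  f''(6) = 594 > 0 → local minimum

Critical points: x = -5 (local maximum); x = -3 (local minimum); x = 0 (local maximum); x = 6 (local minimum)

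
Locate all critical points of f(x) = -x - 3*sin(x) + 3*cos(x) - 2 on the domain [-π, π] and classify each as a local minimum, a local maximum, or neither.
f'(x) = -3*sqrt(2)*sin(x + pi/4) - 1

Solve f'(x) = 0 on [-π, π]:
  f'(x) = 0 ⇔ -3*sin(x) - 3*cos(x) = 1. Write the left side as R·cos(x + φ) with R = √((-3)² + 3²) = 3*sqrt(2), cos φ = -sqrt(2)/2, sin φ = sqrt(2)/2; then cos(x + φ) = sqrt(2)/6. Solve for x and keep the solutions lying in [-π, π].
  ⇒ x = atan((-sqrt(17) - 1)/(-1 + sqrt(17))) ≈ -1.0233, atan((-1 + sqrt(17))/(-sqrt(17) - 1)) + pi ≈ 2.5941

f''(x) = -3*sqrt(2)*cos(x + pi/4)
Second-derivative test at each critical point:
  f''(-1.0233) = -4.1231 < 0 → local maximum
  f''(2.5941) = 4.1231 > 0 → local minimum

Critical points: x = atan((-sqrt(17) - 1)/(-1 + sqrt(17))) ≈ -1.0233 (local maximum); x = atan((-1 + sqrt(17))/(-sqrt(17) - 1)) + pi ≈ 2.5941 (local minimum)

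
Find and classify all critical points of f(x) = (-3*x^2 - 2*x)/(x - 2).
f'(x) = (-3*x^2 + 12*x + 4)/(x^2 - 4*x + 4)

Solve f'(x) = 0:
  f'(x) = -(3*x^2 - 12*x - 4)/(x - 2)^2; the denominator is positive wherever f is defined, so f'(x) = 0 ⇔ -3*x^2 + 12*x + 4 = 0.
  3*x^2 - 12*x - 4 = 0 has no rational roots; quadratic formula: x = (12 ± √192)/6.
  ⇒ x = 2 - 4*sqrt(3)/3 ≈ -0.3094, 2 + 4*sqrt(3)/3 ≈ 4.3094

f''(x) = -32/(x^3 - 6*x^2 + 12*x - 8)
Second-derivative test at each critical point:
  f''(-0.3094) = 2.5981 > 0 → local minimum
  f''(4.3094) = -2.5981 < 0 → local maximum

Critical points: x = 2 - 4*sqrt(3)/3 ≈ -0.3094 (local minimum); x = 2 + 4*sqrt(3)/3 ≈ 4.3094 (local maximum)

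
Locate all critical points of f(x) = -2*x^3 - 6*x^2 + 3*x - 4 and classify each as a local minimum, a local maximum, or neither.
f'(x) = -6*x^2 - 12*x + 3

Solve f'(x) = 0:
  Factor: -6*x^2 - 12*x + 3 = -3*(2*x^2 + 4*x - 1); 2*x^2 + 4*x - 1 = 0 has no rational roots; quadratic formula: x = (-4 ± √24)/4.
  ⇒ x = -sqrt(6)/2 - 1 ≈ -2.2247, -1 + sqrt(6)/2 ≈ 0.2247

f''(x) = -12*x - 12
Second-derivative test at each critical point:
  f''(-2.2247) = 14.6969 > 0 → local minimum
  f''(0.2247) = -14.6969 < 0 → local maximum

Critical points: x = -sqrt(6)/2 - 1 ≈ -2.2247 (local minimum); x = -1 + sqrt(6)/2 ≈ 0.2247 (local maximum)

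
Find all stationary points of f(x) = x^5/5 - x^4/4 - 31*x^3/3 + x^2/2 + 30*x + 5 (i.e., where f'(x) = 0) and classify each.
f'(x) = x^4 - x^3 - 31*x^2 + x + 30

Solve f'(x) = 0:
  Factor: x^4 - x^3 - 31*x^2 + x + 30 = (x - 6)*(x - 1)*(x + 1)*(x + 5) = 0.
  ⇒ x = -5, -1, 1, 6

f''(x) = 4*x^3 - 3*x^2 - 62*x + 1
Second-derivative test at each critical point:
  f''(-5) = -264 < 0 → local maximum
  f''(-1) = 56 > 0 → local minimum
  f''(1) = -60 < 0 → local maximum
  f''(6) = 385 > 0 → local minimum

Critical points: x = -5 (local maximum); x = -1 (local minimum); x = 1 (local maximum); x = 6 (local minimum)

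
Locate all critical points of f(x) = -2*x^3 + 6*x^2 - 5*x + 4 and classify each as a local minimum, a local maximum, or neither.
f'(x) = -6*x^2 + 12*x - 5

Solve f'(x) = 0:
  6*x^2 - 12*x + 5 = 0 has no rational roots; quadratic formula: x = (12 ± √24)/12.
  ⇒ x = 1 - sqrt(6)/6 ≈ 0.5918, sqrt(6)/6 + 1 ≈ 1.4082

f''(x) = 12 - 12*x
Second-derivative test at each critical point:
  f''(0.5918) = 4.8990 > 0 → local minimum
  f''(1.4082) = -4.8990 < 0 → local maximum

Critical points: x = 1 - sqrt(6)/6 ≈ 0.5918 (local minimum); x = sqrt(6)/6 + 1 ≈ 1.4082 (local maximum)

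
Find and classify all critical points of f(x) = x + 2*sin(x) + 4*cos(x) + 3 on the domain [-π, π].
f'(x) = -4*sin(x) + 2*cos(x) + 1

Solve f'(x) = 0 on [-π, π]:
  f'(x) = 0 ⇔ -4*sin(x) + 2*cos(x) = -1. Write the left side as R·cos(x + φ) with R = √(2² + 4²) = 2*sqrt(5), cos φ = sqrt(5)/5, sin φ = 2*sqrt(5)/5; then cos(x + φ) = -sqrt(5)/10. Solve for x and keep the solutions lying in [-π, π].
  ⇒ x = -pi + atan((2 - sqrt(19))/(-2*sqrt(19) - 1)) ≈ -2.9035, atan((2 + sqrt(19))/(-1 + 2*sqrt(19))) ≈ 0.6892

f''(x) = -2*sin(x) - 4*cos(x)
Second-derivative test at each critical point:
  f''(-2.9035) = 4.3589 > 0 → local minimum
  f''(0.6892) = -4.3589 < 0 → local maximum

Critical points: x = -pi + atan((2 - sqrt(19))/(-2*sqrt(19) - 1)) ≈ -2.9035 (local minimum); x = atan((2 + sqrt(19))/(-1 + 2*sqrt(19))) ≈ 0.6892 (local maximum)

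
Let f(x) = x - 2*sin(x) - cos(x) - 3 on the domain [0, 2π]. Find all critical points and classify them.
f'(x) = sin(x) - 2*cos(x) + 1

Solve f'(x) = 0 on [0, 2π]:
  f'(x) = 0 ⇔ sin(x) - 2*cos(x) = -1. Write the left side as R·cos(x + φ) with R = √((-2)² + (-1)²) = sqrt(5), cos φ = -2*sqrt(5)/5, sin φ = -sqrt(5)/5; then cos(x + φ) = -sqrt(5)/5. Solve for x and keep the solutions lying in [0, 2π].
  ⇒ x = atan(3/4) ≈ 0.6435, 3*pi/2 ≈ 4.7124

f''(x) = 2*sin(x) + cos(x)
Second-derivative test at each critical point:
  f''(0.6435) = 2 > 0 → local minimum
  f''(4.7124) = -2 < 0 → local maximum

Critical points: x = atan(3/4) ≈ 0.6435 (local minimum); x = 3*pi/2 ≈ 4.7124 (local maximum)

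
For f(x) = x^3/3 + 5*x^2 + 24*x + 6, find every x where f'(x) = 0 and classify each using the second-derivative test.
f'(x) = x^2 + 10*x + 24

Solve f'(x) = 0:
  Factor: x^2 + 10*x + 24 = (x + 4)*(x + 6) = 0.
  ⇒ x = -6, -4

f''(x) = 2*x + 10
Second-derivative test at each critical point:
  f''(-6) = -2 < 0 → local maximum
  f''(-4) = 2 > 0 → local minimum

Critical points: x = -6 (local maximum); x = -4 (local minimum)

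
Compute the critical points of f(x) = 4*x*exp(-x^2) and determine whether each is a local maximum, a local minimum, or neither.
f'(x) = 4*(1 - 2*x^2)*exp(-x^2)

Solve f'(x) = 0:
  f'(x) = (4 - 8*x^2)·exp(-x^2) and exp(-x^2) > 0 for every x, so f'(x) = 0 ⇔ 4 - 8*x^2 = 0.
  Factor: 4 - 8*x^2 = -4*(2*x^2 - 1); 2*x^2 - 1 = 0 has no rational roots; quadratic formula: x = (0 ± √8)/4.
  ⇒ x = -sqrt(2)/2 ≈ -0.7071, sqrt(2)/2 ≈ 0.7071

f''(x) = (16*x^3 - 24*x)*exp(-x^2)
Second-derivative test at each critical point:
  f''(-0.7071) = 6.8621 > 0 → local minimum
  f''(0.7071) = -6.8621 < 0 → local maximum

Critical points: x = -sqrt(2)/2 ≈ -0.7071 (local minimum); x = sqrt(2)/2 ≈ 0.7071 (local maximum)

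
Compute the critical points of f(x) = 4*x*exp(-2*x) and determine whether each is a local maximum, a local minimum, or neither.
f'(x) = 4*(1 - 2*x)*exp(-2*x)

Solve f'(x) = 0:
  f'(x) = (4 - 8*x)·exp(-2*x) and exp(-2*x) > 0 for every x, so f'(x) = 0 ⇔ 4 - 8*x = 0.
  Factor: 4 - 8*x = -4*(2*x - 1) = 0.
  ⇒ x = 1/2

f''(x) = 16*(x - 1)*exp(-2*x)
Second-derivative test at each critical point:
  f''(1/2) = -2.9430 < 0 → local maximum

Critical points: x = 1/2 (local maximum)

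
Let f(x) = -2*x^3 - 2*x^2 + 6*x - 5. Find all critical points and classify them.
f'(x) = -6*x^2 - 4*x + 6

Solve f'(x) = 0:
  Factor: -6*x^2 - 4*x + 6 = -2*(3*x^2 + 2*x - 3); 3*x^2 + 2*x - 3 = 0 has no rational roots; quadratic formula: x = (-2 ± √40)/6.
  ⇒ x = -sqrt(10)/3 - 1/3 ≈ -1.3874, -1/3 + sqrt(10)/3 ≈ 0.7208

f''(x) = -12*x - 4
Second-derivative test at each critical point:
  f''(-1.3874) = 12.6491 > 0 → local minimum
  f''(0.7208) = -12.6491 < 0 → local maximum

Critical points: x = -sqrt(10)/3 - 1/3 ≈ -1.3874 (local minimum); x = -1/3 + sqrt(10)/3 ≈ 0.7208 (local maximum)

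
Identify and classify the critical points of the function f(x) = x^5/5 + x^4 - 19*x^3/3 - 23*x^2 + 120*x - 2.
f'(x) = x^4 + 4*x^3 - 19*x^2 - 46*x + 120

Solve f'(x) = 0:
  Factor: x^4 + 4*x^3 - 19*x^2 - 46*x + 120 = (x - 3)*(x - 2)*(x + 4)*(x + 5) = 0.
  ⇒ x = -5, -4, 2, 3

f''(x) = 4*x^3 + 12*x^2 - 38*x - 46
Second-derivative test at each critical point:
  f''(-5) = -56 < 0 → local maximum
  f''(-4) = 42 > 0 → local minimum
  f''(2) = -42 < 0 → local maximum
  f''(3) = 56 > 0 → local minimum

Critical points: x = -5 (local maximum); x = -4 (local minimum); x = 2 (local maximum); x = 3 (local minimum)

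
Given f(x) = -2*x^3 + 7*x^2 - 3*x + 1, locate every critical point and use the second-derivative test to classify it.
f'(x) = -6*x^2 + 14*x - 3

Solve f'(x) = 0:
  6*x^2 - 14*x + 3 = 0 has no rational roots; quadratic formula: x = (14 ± √124)/12.
  ⇒ x = 7/6 - sqrt(31)/6 ≈ 0.2387, sqrt(31)/6 + 7/6 ≈ 2.0946

f''(x) = 14 - 12*x
Second-derivative test at each critical point:
  f''(0.2387) = 11.1355 > 0 → local minimum
  f''(2.0946) = -11.1355 < 0 → local maximum

Critical points: x = 7/6 - sqrt(31)/6 ≈ 0.2387 (local minimum); x = sqrt(31)/6 + 7/6 ≈ 2.0946 (local maximum)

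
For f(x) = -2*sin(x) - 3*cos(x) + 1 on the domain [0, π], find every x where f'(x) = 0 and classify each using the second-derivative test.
f'(x) = 3*sin(x) - 2*cos(x)

Solve f'(x) = 0 on [0, π]:
  f'(x) = 0 ⇔ -2*cos(x) = -3*sin(x) ⇔ tan(x) = 2/3, i.e. x = arctan(2/3) + nπ; keep the solutions lying in [0, π].
  ⇒ x = atan(2/3) ≈ 0.5880

f''(x) = 2*sin(x) + 3*cos(x)
Second-derivative test at each critical point:
  f''(0.5880) = 3.6056 > 0 → local minimum

Critical points: x = atan(2/3) ≈ 0.5880 (local minimum)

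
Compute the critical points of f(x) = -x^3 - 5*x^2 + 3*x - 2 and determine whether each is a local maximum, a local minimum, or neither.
f'(x) = -3*x^2 - 10*x + 3

Solve f'(x) = 0:
  3*x^2 + 10*x - 3 = 0 has no rational roots; quadratic formula: x = (-10 ± √136)/6.
  ⇒ x = -sqrt(34)/3 - 5/3 ≈ -3.6103, -5/3 + sqrt(34)/3 ≈ 0.2770

f''(x) = -6*x - 10
Second-derivative test at each critical point:
  f''(-3.6103) = 11.6619 > 0 → local minimum
  f''(0.2770) = -11.6619 < 0 → local maximum

Critical points: x = -sqrt(34)/3 - 5/3 ≈ -3.6103 (local minimum); x = -5/3 + sqrt(34)/3 ≈ 0.2770 (local maximum)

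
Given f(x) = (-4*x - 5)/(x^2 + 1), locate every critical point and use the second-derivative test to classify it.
f'(x) = 2*(2*x^2 + 5*x - 2)/(x^4 + 2*x^2 + 1)

Solve f'(x) = 0:
  f'(x) = 2*(2*x^2 + 5*x - 2)/(x^2 + 1)^2; the denominator is positive wherever f is defined, so f'(x) = 0 ⇔ 4*x^2 + 10*x - 4 = 0.
  Factor: 4*x^2 + 10*x - 4 = 2*(2*x^2 + 5*x - 2); 2*x^2 + 5*x - 2 = 0 has no rational roots; quadratic formula: x = (-5 ± √41)/4.
  ⇒ x = -sqrt(41)/4 - 5/4 ≈ -2.8508, -5/4 + sqrt(41)/4 ≈ 0.3508

f''(x) = 2*(-4*x^2*(4*x + 5) + (12*x + 5)*(x^2 + 1))/(x^2 + 1)^3
Second-derivative test at each critical point:
  f''(-2.8508) = -0.1537 < 0 → local maximum
  f''(0.3508) = 10.1537 > 0 → local minimum

Critical points: x = -sqrt(41)/4 - 5/4 ≈ -2.8508 (local maximum); x = -5/4 + sqrt(41)/4 ≈ 0.3508 (local minimum)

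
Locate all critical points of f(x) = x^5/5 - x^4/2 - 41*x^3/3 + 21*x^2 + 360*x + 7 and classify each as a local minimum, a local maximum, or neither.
f'(x) = x^4 - 2*x^3 - 41*x^2 + 42*x + 360

Solve f'(x) = 0:
  Factor: x^4 - 2*x^3 - 41*x^2 + 42*x + 360 = (x - 6)*(x - 4)*(x + 3)*(x + 5) = 0.
  ⇒ x = -5, -3, 4, 6

f''(x) = 4*x^3 - 6*x^2 - 82*x + 42
Second-derivative test at each critical point:
  f''(-5) = -198 < 0 → local maximum
  f''(-3) = 126 > 0 → local minimum
  f''(4) = -126 < 0 → local maximum
  f''(6) = 198 > 0 → local minimum

Critical points: x = -5 (local maximum); x = -3 (local minimum); x = 4 (local maximum); x = 6 (local minimum)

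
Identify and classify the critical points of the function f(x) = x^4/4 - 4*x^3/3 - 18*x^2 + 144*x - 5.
f'(x) = x^3 - 4*x^2 - 36*x + 144

Solve f'(x) = 0:
  Factor: x^3 - 4*x^2 - 36*x + 144 = (x - 6)*(x - 4)*(x + 6) = 0.
  ⇒ x = -6, 4, 6

f''(x) = 3*x^2 - 8*x - 36
Second-derivative test at each critical point:
  f''(-6) = 120 > 0 → local minimum
  f''(4) = -20 < 0 → local maximum
  f''(6) = 24 > 0 → local minimum

Critical points: x = -6 (local minimum); x = 4 (local maximum); x = 6 (local minimum)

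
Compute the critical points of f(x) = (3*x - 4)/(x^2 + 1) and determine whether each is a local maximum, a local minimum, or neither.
f'(x) = (-3*x^2 + 8*x + 3)/(x^4 + 2*x^2 + 1)

Solve f'(x) = 0:
  f'(x) = -(x - 3)*(3*x + 1)/(x^2 + 1)^2; the denominator is positive wherever f is defined, so f'(x) = 0 ⇔ -3*x^2 + 8*x + 3 = 0.
  Factor: -3*x^2 + 8*x + 3 = -(x - 3)*(3*x + 1) = 0.
  ⇒ x = -1/3, 3

f''(x) = 2*(4*x^2*(3*x - 4) + (4 - 9*x)*(x^2 + 1))/(x^2 + 1)^3
Second-derivative test at each critical point:
  f''(-1/3) = 81/10 > 0 → local minimum
  f''(3) = -1/10 < 0 → local maximum

Critical points: x = -1/3 (local minimum); x = 3 (local maximum)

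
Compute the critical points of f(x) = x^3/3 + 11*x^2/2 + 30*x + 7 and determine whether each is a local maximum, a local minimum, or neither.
f'(x) = x^2 + 11*x + 30

Solve f'(x) = 0:
  Factor: x^2 + 11*x + 30 = (x + 5)*(x + 6) = 0.
  ⇒ x = -6, -5

f''(x) = 2*x + 11
Second-derivative test at each critical point:
  f''(-6) = -1 < 0 → local maximum
  f''(-5) = 1 > 0 → local minimum

Critical points: x = -6 (local maximum); x = -5 (local minimum)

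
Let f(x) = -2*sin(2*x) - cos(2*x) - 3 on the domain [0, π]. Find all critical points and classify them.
f'(x) = 2*sin(2*x) - 4*cos(2*x)

Solve f'(x) = 0 on [0, π]:
  f'(x) = 0 ⇔ -2*cos(2*x) = -sin(2*x) ⇔ tan(2*x) = 2, i.e. 2*x = arctan(2) + nπ; keep the solutions lying in [0, π].
  ⇒ x = atan(2)/2 ≈ 0.5536, atan(2)/2 + pi/2 ≈ 2.1244

f''(x) = 8*sin(2*x) + 4*cos(2*x)
Second-derivative test at each critical point:
  f''(0.5536) = 8.9443 > 0 → local minimum
  f''(2.1244) = -8.9443 < 0 → local maximum

Critical points: x = atan(2)/2 ≈ 0.5536 (local minimum); x = atan(2)/2 + pi/2 ≈ 2.1244 (local maximum)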